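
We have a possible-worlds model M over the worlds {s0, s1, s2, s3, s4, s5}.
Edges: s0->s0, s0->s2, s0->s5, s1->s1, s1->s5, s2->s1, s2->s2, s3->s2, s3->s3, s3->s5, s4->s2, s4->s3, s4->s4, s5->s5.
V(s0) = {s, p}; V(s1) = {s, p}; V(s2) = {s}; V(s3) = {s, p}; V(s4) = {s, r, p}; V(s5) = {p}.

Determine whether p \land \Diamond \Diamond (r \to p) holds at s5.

At s5: p is true, \Diamond \Diamond (r \to p) is true, so p \land \Diamond \Diamond (r \to p) is true.
  At s5: \Diamond \Diamond (r \to p) requires \Diamond (r \to p) at some successor in {s5}.
    \Diamond (r \to p) holds at s5, so \Diamond \Diamond (r \to p) is true at s5.
      At s5: \Diamond (r \to p) requires r \to p at some successor in {s5}.
        r \to p holds at s5, so \Diamond (r \to p) is true at s5.

Yes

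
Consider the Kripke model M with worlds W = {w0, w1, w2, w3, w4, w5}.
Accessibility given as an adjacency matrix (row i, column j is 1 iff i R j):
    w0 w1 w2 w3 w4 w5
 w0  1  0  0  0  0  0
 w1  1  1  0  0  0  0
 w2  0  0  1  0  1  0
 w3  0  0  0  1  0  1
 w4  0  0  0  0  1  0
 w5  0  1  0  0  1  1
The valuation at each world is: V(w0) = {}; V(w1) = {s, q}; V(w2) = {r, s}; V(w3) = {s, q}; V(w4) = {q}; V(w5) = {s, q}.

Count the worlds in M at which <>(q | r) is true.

Let φ = <>(q | r). Evaluate φ at each world:
  w0 (successors {w0}): φ is false.
  w1 (successors {w0, w1}): φ is true.
  w2 (successors {w2, w4}): φ is true.
  w3 (successors {w3, w5}): φ is true.
  w4 (successors {w4}): φ is true.
  w5 (successors {w1, w4, w5}): φ is true.
For instance, at w3:
  At w3: <>(q | r) requires q | r at some successor in {w3, w5}.
    q | r holds at w3, so <>(q | r) is true at w3.
Satisfying worlds: {w1, w2, w3, w4, w5}

5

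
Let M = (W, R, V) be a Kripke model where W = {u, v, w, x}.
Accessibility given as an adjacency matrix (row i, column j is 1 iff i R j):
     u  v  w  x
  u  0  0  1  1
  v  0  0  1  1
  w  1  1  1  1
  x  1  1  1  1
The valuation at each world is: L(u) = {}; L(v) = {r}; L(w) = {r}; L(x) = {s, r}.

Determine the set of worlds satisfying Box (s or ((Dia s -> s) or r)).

u, v

Let φ = Box (s or ((Dia s -> s) or r)). Evaluate φ at each world:
  u (successors {w, x}): φ is true.
  v (successors {w, x}): φ is true.
  w (successors {u, v, w, x}): φ is false.
  x (successors {u, v, w, x}): φ is false.
For instance, at v:
  At v: Box (s or ((Dia s -> s) or r)) requires s or ((Dia s -> s) or r) at every successor {w, x}.
      At w: s is false, (Dia s -> s) or r is true, so s or ((Dia s -> s) or r) is true.
      At x: s is true, (Dia s -> s) or r is true, so s or ((Dia s -> s) or r) is true.
  So Box (s or ((Dia s -> s) or r)) is true at v.
Satisfying worlds: {u, v}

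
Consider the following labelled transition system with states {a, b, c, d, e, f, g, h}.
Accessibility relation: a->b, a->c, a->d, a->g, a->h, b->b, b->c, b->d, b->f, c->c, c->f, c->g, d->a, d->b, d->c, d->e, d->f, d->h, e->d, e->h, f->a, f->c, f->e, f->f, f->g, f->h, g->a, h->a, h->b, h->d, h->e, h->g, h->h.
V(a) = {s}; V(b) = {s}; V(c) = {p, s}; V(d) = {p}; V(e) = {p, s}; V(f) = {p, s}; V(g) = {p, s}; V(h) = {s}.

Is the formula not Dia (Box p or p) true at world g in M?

Yes

Recall that Box ψ holds at a world iff ψ holds at every accessible world, and Dia ψ holds iff ψ holds at some accessible world.
At g: Dia (Box p or p) is false, so not Dia (Box p or p) is true.
  At g: Dia (Box p or p) requires Box p or p at some successor in {a}.
    At a: Box p or p is false.
  So Dia (Box p or p) is false at g.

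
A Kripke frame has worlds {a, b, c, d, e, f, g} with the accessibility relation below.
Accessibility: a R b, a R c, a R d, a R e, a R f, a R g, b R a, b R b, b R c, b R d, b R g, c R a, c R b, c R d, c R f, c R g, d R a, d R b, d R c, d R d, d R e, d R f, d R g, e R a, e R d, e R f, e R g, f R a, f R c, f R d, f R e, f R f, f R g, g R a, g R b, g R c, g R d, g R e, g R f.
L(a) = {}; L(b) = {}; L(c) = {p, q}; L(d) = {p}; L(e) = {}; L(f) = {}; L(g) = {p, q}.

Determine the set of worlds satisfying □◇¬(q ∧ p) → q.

c, g

Let φ = □◇¬(q ∧ p) → q. Evaluate φ at each world:
  a (successors {b, c, d, e, f, g}): φ is false.
  b (successors {a, b, c, d, g}): φ is false.
  c (successors {a, b, d, f, g}): φ is true.
  d (successors {a, b, c, d, e, f, g}): φ is false.
  e (successors {a, d, f, g}): φ is false.
  f (successors {a, c, d, e, f, g}): φ is false.
  g (successors {a, b, c, d, e, f}): φ is true.
For instance, at a:
  At a: □◇¬(q ∧ p) is true, q is false, so □◇¬(q ∧ p) → q is false.
    At a: □◇¬(q ∧ p) requires ◇¬(q ∧ p) at every successor {b, c, d, e, f, g}.
      At b: ◇¬(q ∧ p) is true.
      At c: ◇¬(q ∧ p) is true.
      At d: ◇¬(q ∧ p) is true.
      At e: ◇¬(q ∧ p) is true.
      At f: ◇¬(q ∧ p) is true.
      At g: ◇¬(q ∧ p) is true.
    So □◇¬(q ∧ p) is true at a.
Satisfying worlds: {c, g}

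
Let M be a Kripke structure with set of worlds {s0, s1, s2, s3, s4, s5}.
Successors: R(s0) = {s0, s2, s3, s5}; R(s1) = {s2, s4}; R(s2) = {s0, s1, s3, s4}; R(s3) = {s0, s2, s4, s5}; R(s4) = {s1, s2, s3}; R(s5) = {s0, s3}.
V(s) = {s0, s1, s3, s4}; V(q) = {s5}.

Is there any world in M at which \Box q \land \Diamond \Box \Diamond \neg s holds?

Let φ = \Box q \land \Diamond \Box \Diamond \neg s. Evaluate φ at each world:
  s0 (successors {s0, s2, s3, s5}): φ is false.
  s1 (successors {s2, s4}): φ is false.
  s2 (successors {s0, s1, s3, s4}): φ is false.
  s3 (successors {s0, s2, s4, s5}): φ is false.
  s4 (successors {s1, s2, s3}): φ is false.
  s5 (successors {s0, s3}): φ is false.
For instance, at s2:
  At s2: \Box q is false, \Diamond \Box \Diamond \neg s is false, so \Box q \land \Diamond \Box \Diamond \neg s is false.
    At s2: \Box q requires q at every successor {s0, s1, s3, s4}.
      q fails at s0, so \Box q is false at s2.
    At s2: \Diamond \Box \Diamond \neg s requires \Box \Diamond \neg s at some successor in {s0, s1, s3, s4}.
      At s0: \Box \Diamond \neg s is false.
      At s1: \Box \Diamond \neg s is false.
      At s3: \Box \Diamond \neg s is false.
      At s4: \Box \Diamond \neg s is false.
    So \Diamond \Box \Diamond \neg s is false at s2.

No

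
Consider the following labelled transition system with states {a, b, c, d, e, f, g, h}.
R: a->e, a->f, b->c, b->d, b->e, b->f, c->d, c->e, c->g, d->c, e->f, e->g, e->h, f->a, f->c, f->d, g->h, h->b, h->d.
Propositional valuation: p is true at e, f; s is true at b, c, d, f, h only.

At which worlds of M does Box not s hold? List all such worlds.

none

Recall that Box ψ holds at a world iff ψ holds at every accessible world, and Dia ψ holds iff ψ holds at some accessible world.
Let φ = Box not s. Evaluate φ at each world:
  a (successors {e, f}): φ is false.
  b (successors {c, d, e, f}): φ is false.
  c (successors {d, e, g}): φ is false.
  d (successors {c}): φ is false.
  e (successors {f, g, h}): φ is false.
  f (successors {a, c, d}): φ is false.
  g (successors {h}): φ is false.
  h (successors {b, d}): φ is false.
For instance, at h:
  At h: Box not s requires not s at every successor {b, d}.
    not s fails at b, so Box not s is false at h.
Satisfying worlds: none.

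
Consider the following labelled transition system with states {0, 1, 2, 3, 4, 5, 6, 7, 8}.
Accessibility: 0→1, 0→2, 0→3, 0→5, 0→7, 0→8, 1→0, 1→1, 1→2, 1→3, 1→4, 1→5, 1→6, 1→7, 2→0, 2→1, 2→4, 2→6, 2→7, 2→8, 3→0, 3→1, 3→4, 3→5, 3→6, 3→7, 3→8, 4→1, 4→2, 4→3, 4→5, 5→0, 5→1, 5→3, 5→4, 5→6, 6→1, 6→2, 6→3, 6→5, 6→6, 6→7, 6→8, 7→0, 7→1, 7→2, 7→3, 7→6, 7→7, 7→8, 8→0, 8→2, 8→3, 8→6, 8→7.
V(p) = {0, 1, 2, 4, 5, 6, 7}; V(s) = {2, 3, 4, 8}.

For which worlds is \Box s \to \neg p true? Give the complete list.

Recall that \Box ψ holds at a world iff ψ holds at every accessible world, and \Diamond ψ holds iff ψ holds at some accessible world.
Let φ = \Box s \to \neg p. Evaluate φ at each world:
  0 (successors {1, 2, 3, 5, 7, 8}): φ is true.
  1 (successors {0, 1, 2, 3, 4, 5, 6, 7}): φ is true.
  2 (successors {0, 1, 4, 6, 7, 8}): φ is true.
  3 (successors {0, 1, 4, 5, 6, 7, 8}): φ is true.
  4 (successors {1, 2, 3, 5}): φ is true.
  5 (successors {0, 1, 3, 4, 6}): φ is true.
  6 (successors {1, 2, 3, 5, 6, 7, 8}): φ is true.
  7 (successors {0, 1, 2, 3, 6, 7, 8}): φ is true.
  8 (successors {0, 2, 3, 6, 7}): φ is true.
For instance, at 5:
  At 5: \Box s is false, \neg p is false, so \Box s \to \neg p is true.
    At 5: \Box s requires s at every successor {0, 1, 3, 4, 6}.
      s fails at 0, so \Box s is false at 5.
Satisfying worlds: {0, 1, 2, 3, 4, 5, 6, 7, 8}

0, 1, 2, 3, 4, 5, 6, 7, 8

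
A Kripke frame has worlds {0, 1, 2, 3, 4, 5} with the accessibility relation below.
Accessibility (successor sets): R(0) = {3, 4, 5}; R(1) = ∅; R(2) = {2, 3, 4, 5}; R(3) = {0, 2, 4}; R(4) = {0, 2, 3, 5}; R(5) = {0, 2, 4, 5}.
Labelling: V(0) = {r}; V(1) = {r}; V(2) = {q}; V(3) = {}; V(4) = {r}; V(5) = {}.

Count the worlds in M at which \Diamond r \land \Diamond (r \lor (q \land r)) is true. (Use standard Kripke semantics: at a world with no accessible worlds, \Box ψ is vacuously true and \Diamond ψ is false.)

Recall that \Diamond ψ holds at a world iff ψ holds at some accessible world.
Let φ = \Diamond r \land \Diamond (r \lor (q \land r)). Evaluate φ at each world:
  0 (successors {3, 4, 5}): φ is true.
  1 (successors ∅): φ is false.
  2 (successors {2, 3, 4, 5}): φ is true.
  3 (successors {0, 2, 4}): φ is true.
  4 (successors {0, 2, 3, 5}): φ is true.
  5 (successors {0, 2, 4, 5}): φ is true.
For instance, at 5:
  At 5: \Diamond r is true, \Diamond (r \lor (q \land r)) is true, so \Diamond r \land \Diamond (r \lor (q \land r)) is true.
    At 5: \Diamond r requires r at some successor in {0, 2, 4, 5}.
      r holds at 0, so \Diamond r is true at 5.
    At 5: \Diamond (r \lor (q \land r)) requires r \lor (q \land r) at some successor in {0, 2, 4, 5}.
      r \lor (q \land r) holds at 0, so \Diamond (r \lor (q \land r)) is true at 5.
Satisfying worlds: {0, 2, 3, 4, 5}

5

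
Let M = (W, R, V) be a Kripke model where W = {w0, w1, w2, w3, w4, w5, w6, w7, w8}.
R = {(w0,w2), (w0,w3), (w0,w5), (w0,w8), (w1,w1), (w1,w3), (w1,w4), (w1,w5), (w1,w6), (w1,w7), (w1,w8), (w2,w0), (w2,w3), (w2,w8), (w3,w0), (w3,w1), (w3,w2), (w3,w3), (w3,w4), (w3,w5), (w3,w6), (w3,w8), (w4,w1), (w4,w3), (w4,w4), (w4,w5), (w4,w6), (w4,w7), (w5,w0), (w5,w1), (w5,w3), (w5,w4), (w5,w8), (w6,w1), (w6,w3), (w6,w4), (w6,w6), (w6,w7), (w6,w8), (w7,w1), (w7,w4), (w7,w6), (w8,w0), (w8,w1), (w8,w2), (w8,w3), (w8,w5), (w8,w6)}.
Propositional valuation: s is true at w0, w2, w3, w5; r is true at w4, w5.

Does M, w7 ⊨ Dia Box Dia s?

At w7: Dia Box Dia s requires Box Dia s at some successor in {w1, w4, w6}.
  At w1: Box Dia s is false.
  At w4: Box Dia s is false.
  At w6: Box Dia s is false.
So Dia Box Dia s is false at w7.

No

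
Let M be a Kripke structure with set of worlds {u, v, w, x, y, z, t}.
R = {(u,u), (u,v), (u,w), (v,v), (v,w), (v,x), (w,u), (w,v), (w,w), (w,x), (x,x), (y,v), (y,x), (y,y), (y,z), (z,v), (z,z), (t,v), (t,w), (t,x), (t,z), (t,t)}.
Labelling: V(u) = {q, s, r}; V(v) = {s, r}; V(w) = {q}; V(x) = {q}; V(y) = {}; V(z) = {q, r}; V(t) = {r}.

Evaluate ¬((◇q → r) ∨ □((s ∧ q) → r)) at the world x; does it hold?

No

At x: (◇q → r) ∨ □((s ∧ q) → r) is true, so ¬((◇q → r) ∨ □((s ∧ q) → r)) is false.
  At x: ◇q → r is false, □((s ∧ q) → r) is true, so (◇q → r) ∨ □((s ∧ q) → r) is true.
    At x: ◇q is true, r is false, so ◇q → r is false.
      At x: ◇q requires q at some successor in {x}.
        q holds at x, so ◇q is true at x.
    At x: □((s ∧ q) → r) requires (s ∧ q) → r at every successor {x}.
      At x: (s ∧ q) → r is true.
    So □((s ∧ q) → r) is true at x.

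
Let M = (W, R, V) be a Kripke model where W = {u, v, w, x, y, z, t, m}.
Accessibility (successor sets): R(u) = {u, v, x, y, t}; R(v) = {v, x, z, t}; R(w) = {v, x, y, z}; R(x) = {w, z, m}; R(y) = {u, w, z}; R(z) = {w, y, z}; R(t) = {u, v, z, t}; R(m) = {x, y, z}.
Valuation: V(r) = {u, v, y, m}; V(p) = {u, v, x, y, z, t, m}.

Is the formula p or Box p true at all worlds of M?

Recall that Box ψ holds at a world iff ψ holds at every accessible world, and Dia ψ holds iff ψ holds at some accessible world.
Let φ = p or Box p. Evaluate φ at each world:
  u (successors {u, v, x, y, t}): φ is true.
  v (successors {v, x, z, t}): φ is true.
  w (successors {v, x, y, z}): φ is true.
  x (successors {w, z, m}): φ is true.
  y (successors {u, w, z}): φ is true.
  z (successors {w, y, z}): φ is true.
  t (successors {u, v, z, t}): φ is true.
  m (successors {x, y, z}): φ is true.
For instance, at w:
  At w: p is false, Box p is true, so p or Box p is true.
    At w: Box p requires p at every successor {v, x, y, z}.
      At v: p is true.
      At x: p is true.
      At y: p is true.
      At z: p is true.
    So Box p is true at w.

Yes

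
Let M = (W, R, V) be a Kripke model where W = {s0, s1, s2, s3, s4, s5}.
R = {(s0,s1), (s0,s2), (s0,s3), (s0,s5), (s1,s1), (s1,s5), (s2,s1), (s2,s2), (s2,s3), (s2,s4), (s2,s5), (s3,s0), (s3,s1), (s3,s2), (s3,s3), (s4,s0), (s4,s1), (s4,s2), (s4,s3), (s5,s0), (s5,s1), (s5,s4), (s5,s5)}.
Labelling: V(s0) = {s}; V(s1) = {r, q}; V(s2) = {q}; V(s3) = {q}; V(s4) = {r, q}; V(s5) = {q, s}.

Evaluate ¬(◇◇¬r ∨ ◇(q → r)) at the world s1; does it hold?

No

At s1: ◇◇¬r ∨ ◇(q → r) is true, so ¬(◇◇¬r ∨ ◇(q → r)) is false.
  At s1: ◇◇¬r is true, ◇(q → r) is true, so ◇◇¬r ∨ ◇(q → r) is true.
    At s1: ◇◇¬r requires ◇¬r at some successor in {s1, s5}.
      ◇¬r holds at s1, so ◇◇¬r is true at s1.
    At s1: ◇(q → r) requires q → r at some successor in {s1, s5}.
      q → r holds at s1, so ◇(q → r) is true at s1.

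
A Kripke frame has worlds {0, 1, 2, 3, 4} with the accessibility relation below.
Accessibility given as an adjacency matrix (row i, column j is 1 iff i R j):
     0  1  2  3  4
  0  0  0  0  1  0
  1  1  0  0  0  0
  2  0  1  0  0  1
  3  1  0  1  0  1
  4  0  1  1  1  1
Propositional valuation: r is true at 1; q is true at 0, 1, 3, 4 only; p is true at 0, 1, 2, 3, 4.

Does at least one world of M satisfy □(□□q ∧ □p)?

Let φ = □(□□q ∧ □p). Evaluate φ at each world:
  0 (successors {3}): φ is false.
  1 (successors {0}): φ is false.
  2 (successors {1, 4}): φ is false.
  3 (successors {0, 2, 4}): φ is false.
  4 (successors {1, 2, 3, 4}): φ is false.
For instance, at 1:
  At 1: □(□□q ∧ □p) requires □□q ∧ □p at every successor {0}.
    □□q ∧ □p fails at 0, so □(□□q ∧ □p) is false at 1.
      At 0: □□q is false, □p is true, so □□q ∧ □p is false.

No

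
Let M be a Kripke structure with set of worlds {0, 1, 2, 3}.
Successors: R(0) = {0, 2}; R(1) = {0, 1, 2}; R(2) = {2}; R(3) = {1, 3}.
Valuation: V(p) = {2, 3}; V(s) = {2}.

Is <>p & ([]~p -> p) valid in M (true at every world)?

Let φ = <>p & ([]~p -> p). Evaluate φ at each world:
  0 (successors {0, 2}): φ is true.
  1 (successors {0, 1, 2}): φ is true.
  2 (successors {2}): φ is true.
  3 (successors {1, 3}): φ is true.
For instance, at 1:
  At 1: <>p is true, []~p -> p is true, so <>p & ([]~p -> p) is true.
    At 1: <>p requires p at some successor in {0, 1, 2}.
      p holds at 2, so <>p is true at 1.
    At 1: []~p is false, p is false, so []~p -> p is true.
      At 1: []~p requires ~p at every successor {0, 1, 2}.
        ~p fails at 2, so []~p is false at 1.

Yes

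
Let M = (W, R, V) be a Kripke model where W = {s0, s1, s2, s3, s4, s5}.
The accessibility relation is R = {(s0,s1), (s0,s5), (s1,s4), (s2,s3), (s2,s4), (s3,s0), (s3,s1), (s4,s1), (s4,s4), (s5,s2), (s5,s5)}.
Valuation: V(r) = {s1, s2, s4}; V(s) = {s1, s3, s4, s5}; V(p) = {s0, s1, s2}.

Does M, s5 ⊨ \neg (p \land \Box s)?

At s5: p \land \Box s is false, so \neg (p \land \Box s) is true.
  At s5: p is false, \Box s is false, so p \land \Box s is false.
    At s5: \Box s requires s at every successor {s2, s5}.
      s fails at s2, so \Box s is false at s5.

Yes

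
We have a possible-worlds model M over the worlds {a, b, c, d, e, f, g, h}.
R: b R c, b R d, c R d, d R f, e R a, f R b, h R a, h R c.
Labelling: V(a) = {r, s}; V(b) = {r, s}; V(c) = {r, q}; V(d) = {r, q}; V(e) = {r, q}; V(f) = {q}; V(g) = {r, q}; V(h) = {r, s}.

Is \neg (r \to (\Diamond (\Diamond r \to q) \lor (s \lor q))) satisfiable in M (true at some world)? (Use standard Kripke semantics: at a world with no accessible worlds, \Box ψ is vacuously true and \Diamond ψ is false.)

Let φ = \neg (r \to (\Diamond (\Diamond r \to q) \lor (s \lor q))). Evaluate φ at each world:
  a (successors ∅): φ is false.
  b (successors {c, d}): φ is false.
  c (successors {d}): φ is false.
  d (successors {f}): φ is false.
  e (successors {a}): φ is false.
  f (successors {b}): φ is false.
  g (successors ∅): φ is false.
  h (successors {a, c}): φ is false.
For instance, at h:
  At h: r \to (\Diamond (\Diamond r \to q) \lor (s \lor q)) is true, so \neg (r \to (\Diamond (\Diamond r \to q) \lor (s \lor q))) is false.
    At h: r is true, \Diamond (\Diamond r \to q) \lor (s \lor q) is true, so r \to (\Diamond (\Diamond r \to q) \lor (s \lor q)) is true.
      At h: \Diamond (\Diamond r \to q) is true, s \lor q is true, so \Diamond (\Diamond r \to q) \lor (s \lor q) is true.

No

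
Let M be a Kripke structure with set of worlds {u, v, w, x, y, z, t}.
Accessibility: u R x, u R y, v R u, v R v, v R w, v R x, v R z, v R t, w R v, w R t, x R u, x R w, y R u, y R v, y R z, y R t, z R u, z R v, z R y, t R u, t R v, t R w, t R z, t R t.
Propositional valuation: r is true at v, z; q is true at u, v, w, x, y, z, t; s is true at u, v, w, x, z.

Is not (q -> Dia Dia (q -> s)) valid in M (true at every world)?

Let φ = not (q -> Dia Dia (q -> s)). Evaluate φ at each world:
  u (successors {x, y}): φ is false.
  v (successors {u, v, w, x, z, t}): φ is false.
  w (successors {v, t}): φ is false.
  x (successors {u, w}): φ is false.
  y (successors {u, v, z, t}): φ is false.
  z (successors {u, v, y}): φ is false.
  t (successors {u, v, w, z, t}): φ is false.
Detail at u (counterexample):
  At u: q -> Dia Dia (q -> s) is true, so not (q -> Dia Dia (q -> s)) is false.
    At u: q is true, Dia Dia (q -> s) is true, so q -> Dia Dia (q -> s) is true.
      At u: Dia Dia (q -> s) requires Dia (q -> s) at some successor in {x, y}.
        Dia (q -> s) holds at x, so Dia Dia (q -> s) is true at u.

No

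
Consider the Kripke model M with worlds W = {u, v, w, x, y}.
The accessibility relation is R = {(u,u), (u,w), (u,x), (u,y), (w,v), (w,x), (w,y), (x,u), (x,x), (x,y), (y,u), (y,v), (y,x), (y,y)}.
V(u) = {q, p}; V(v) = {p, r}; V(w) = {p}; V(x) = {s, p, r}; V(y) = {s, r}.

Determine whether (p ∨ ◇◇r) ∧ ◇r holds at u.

Yes

At u: p ∨ ◇◇r is true, ◇r is true, so (p ∨ ◇◇r) ∧ ◇r is true.
  At u: p is true, ◇◇r is true, so p ∨ ◇◇r is true.
    At u: ◇◇r requires ◇r at some successor in {u, w, x, y}.
      ◇r holds at u, so ◇◇r is true at u.
  At u: ◇r requires r at some successor in {u, w, x, y}.
    r holds at x, so ◇r is true at u.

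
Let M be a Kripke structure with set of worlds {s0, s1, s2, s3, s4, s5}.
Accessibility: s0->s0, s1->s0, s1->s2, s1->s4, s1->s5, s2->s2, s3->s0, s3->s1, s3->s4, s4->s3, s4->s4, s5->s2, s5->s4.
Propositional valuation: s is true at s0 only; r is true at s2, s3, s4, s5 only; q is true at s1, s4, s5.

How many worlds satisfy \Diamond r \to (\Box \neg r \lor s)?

Let φ = \Diamond r \to (\Box \neg r \lor s). Evaluate φ at each world:
  s0 (successors {s0}): φ is true.
  s1 (successors {s0, s2, s4, s5}): φ is false.
  s2 (successors {s2}): φ is false.
  s3 (successors {s0, s1, s4}): φ is false.
  s4 (successors {s3, s4}): φ is false.
  s5 (successors {s2, s4}): φ is false.
For instance, at s4:
  At s4: \Diamond r is true, \Box \neg r \lor s is false, so \Diamond r \to (\Box \neg r \lor s) is false.
    At s4: \Diamond r requires r at some successor in {s3, s4}.
      r holds at s3, so \Diamond r is true at s4.
    At s4: \Box \neg r is false, s is false, so \Box \neg r \lor s is false.
      At s4: \Box \neg r requires \neg r at every successor {s3, s4}.
        \neg r fails at s3, so \Box \neg r is false at s4.
Satisfying worlds: {s0}

1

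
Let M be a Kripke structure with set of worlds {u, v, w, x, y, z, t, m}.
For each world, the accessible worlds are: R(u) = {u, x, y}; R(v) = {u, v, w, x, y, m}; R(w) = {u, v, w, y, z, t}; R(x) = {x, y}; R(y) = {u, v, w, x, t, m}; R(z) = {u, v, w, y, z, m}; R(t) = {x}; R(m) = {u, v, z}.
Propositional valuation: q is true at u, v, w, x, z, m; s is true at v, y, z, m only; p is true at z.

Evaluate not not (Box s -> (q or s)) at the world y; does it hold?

At y: not (Box s -> (q or s)) is false, so not not (Box s -> (q or s)) is true.
  At y: Box s -> (q or s) is true, so not (Box s -> (q or s)) is false.
    At y: Box s is false, q or s is true, so Box s -> (q or s) is true.
      At y: Box s requires s at every successor {u, v, w, x, t, m}.
        s fails at u, so Box s is false at y.

Yes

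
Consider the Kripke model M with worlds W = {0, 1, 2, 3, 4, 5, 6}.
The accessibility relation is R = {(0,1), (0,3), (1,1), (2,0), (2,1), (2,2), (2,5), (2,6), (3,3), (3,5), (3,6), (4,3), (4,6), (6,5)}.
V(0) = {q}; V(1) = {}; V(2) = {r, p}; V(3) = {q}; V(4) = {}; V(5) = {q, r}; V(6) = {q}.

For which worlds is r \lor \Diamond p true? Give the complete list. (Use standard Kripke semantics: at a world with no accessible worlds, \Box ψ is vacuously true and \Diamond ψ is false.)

Let φ = r \lor \Diamond p. Evaluate φ at each world:
  0 (successors {1, 3}): φ is false.
  1 (successors {1}): φ is false.
  2 (successors {0, 1, 2, 5, 6}): φ is true.
  3 (successors {3, 5, 6}): φ is false.
  4 (successors {3, 6}): φ is false.
  5 (successors ∅): φ is true.
  6 (successors {5}): φ is false.
For instance, at 2:
  At 2: r is true, \Diamond p is true, so r \lor \Diamond p is true.
    At 2: \Diamond p requires p at some successor in {0, 1, 2, 5, 6}.
      p holds at 2, so \Diamond p is true at 2.
Satisfying worlds: {2, 5}

2, 5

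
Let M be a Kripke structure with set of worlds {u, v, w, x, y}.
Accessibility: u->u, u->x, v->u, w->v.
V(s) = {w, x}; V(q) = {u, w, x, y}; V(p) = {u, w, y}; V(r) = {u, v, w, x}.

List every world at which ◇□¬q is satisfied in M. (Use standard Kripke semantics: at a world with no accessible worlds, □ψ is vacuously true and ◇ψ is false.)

Let φ = ◇□¬q. Evaluate φ at each world:
  u (successors {u, x}): φ is true.
  v (successors {u}): φ is false.
  w (successors {v}): φ is false.
  x (successors ∅): φ is false.
  y (successors ∅): φ is false.
For instance, at v:
  At v: ◇□¬q requires □¬q at some successor in {u}.
    At u: □¬q is false.
  So ◇□¬q is false at v.
Satisfying worlds: {u}

u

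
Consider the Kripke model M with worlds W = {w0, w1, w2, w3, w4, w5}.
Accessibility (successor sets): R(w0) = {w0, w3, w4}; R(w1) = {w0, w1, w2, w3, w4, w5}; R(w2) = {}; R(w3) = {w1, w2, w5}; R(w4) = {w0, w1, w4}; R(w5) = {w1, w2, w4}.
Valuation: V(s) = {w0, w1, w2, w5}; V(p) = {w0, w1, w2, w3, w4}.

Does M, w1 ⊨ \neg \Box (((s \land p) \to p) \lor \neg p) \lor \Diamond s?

Yes

Recall that \Box ψ holds at a world iff ψ holds at every accessible world, and \Diamond ψ holds iff ψ holds at some accessible world.
At w1: \neg \Box (((s \land p) \to p) \lor \neg p) is false, \Diamond s is true, so \neg \Box (((s \land p) \to p) \lor \neg p) \lor \Diamond s is true.
  At w1: \Box (((s \land p) \to p) \lor \neg p) is true, so \neg \Box (((s \land p) \to p) \lor \neg p) is false.
    At w1: \Box (((s \land p) \to p) \lor \neg p) requires ((s \land p) \to p) \lor \neg p at every successor {w0, w1, w2, w3, w4, w5}.
      At w0: ((s \land p) \to p) \lor \neg p is true.
      At w1: ((s \land p) \to p) \lor \neg p is true.
      At w2: ((s \land p) \to p) \lor \neg p is true.
      At w3: ((s \land p) \to p) \lor \neg p is true.
      At w4: ((s \land p) \to p) \lor \neg p is true.
      At w5: ((s \land p) \to p) \lor \neg p is true.
    So \Box (((s \land p) \to p) \lor \neg p) is true at w1.
  At w1: \Diamond s requires s at some successor in {w0, w1, w2, w3, w4, w5}.
    s holds at w0, so \Diamond s is true at w1.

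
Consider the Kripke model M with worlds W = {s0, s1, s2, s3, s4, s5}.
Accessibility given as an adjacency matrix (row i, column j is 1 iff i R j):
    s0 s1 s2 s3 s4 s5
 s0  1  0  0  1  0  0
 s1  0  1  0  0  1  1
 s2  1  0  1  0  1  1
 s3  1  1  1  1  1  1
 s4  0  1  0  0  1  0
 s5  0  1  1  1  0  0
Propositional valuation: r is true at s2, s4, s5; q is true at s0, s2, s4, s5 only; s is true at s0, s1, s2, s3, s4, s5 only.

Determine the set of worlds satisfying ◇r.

Recall that ◇ψ holds at a world iff ψ holds at some accessible world.
Let φ = ◇r. Evaluate φ at each world:
  s0 (successors {s0, s3}): φ is false.
  s1 (successors {s1, s4, s5}): φ is true.
  s2 (successors {s0, s2, s4, s5}): φ is true.
  s3 (successors {s0, s1, s2, s3, s4, s5}): φ is true.
  s4 (successors {s1, s4}): φ is true.
  s5 (successors {s1, s2, s3}): φ is true.
For instance, at s5:
  At s5: ◇r requires r at some successor in {s1, s2, s3}.
    r holds at s2, so ◇r is true at s5.
Satisfying worlds: {s1, s2, s3, s4, s5}

s1, s2, s3, s4, s5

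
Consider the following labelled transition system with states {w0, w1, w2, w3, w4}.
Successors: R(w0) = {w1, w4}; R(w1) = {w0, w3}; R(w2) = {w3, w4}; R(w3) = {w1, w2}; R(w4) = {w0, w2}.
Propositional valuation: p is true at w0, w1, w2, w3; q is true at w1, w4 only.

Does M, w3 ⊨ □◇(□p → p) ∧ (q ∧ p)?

No

At w3: □◇(□p → p) is true, q ∧ p is false, so □◇(□p → p) ∧ (q ∧ p) is false.
  At w3: □◇(□p → p) requires ◇(□p → p) at every successor {w1, w2}.
      At w1: ◇(□p → p) requires □p → p at some successor in {w0, w3}.
        □p → p holds at w0, so ◇(□p → p) is true at w1.
      At w2: ◇(□p → p) requires □p → p at some successor in {w3, w4}.
        □p → p holds at w3, so ◇(□p → p) is true at w2.
  So □◇(□p → p) is true at w3.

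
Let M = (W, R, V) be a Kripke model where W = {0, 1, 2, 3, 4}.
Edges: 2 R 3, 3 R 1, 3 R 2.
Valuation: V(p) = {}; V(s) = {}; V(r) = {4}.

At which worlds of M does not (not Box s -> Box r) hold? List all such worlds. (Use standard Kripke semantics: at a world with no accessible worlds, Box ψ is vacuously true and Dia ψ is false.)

Let φ = not (not Box s -> Box r). Evaluate φ at each world:
  0 (successors ∅): φ is false.
  1 (successors ∅): φ is false.
  2 (successors {3}): φ is true.
  3 (successors {1, 2}): φ is true.
  4 (successors ∅): φ is false.
For instance, at 2:
  At 2: not Box s -> Box r is false, so not (not Box s -> Box r) is true.
    At 2: not Box s is true, Box r is false, so not Box s -> Box r is false.
      At 2: Box s is false, so not Box s is true.
      At 2: Box r requires r at every successor {3}.
        r fails at 3, so Box r is false at 2.
Satisfying worlds: {2, 3}

2, 3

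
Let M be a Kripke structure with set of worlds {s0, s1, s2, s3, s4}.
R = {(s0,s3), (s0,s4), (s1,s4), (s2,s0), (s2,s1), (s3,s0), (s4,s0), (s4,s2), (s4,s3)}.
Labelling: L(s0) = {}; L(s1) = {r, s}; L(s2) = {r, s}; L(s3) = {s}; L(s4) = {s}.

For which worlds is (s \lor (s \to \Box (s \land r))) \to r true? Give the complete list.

s1, s2

Let φ = (s \lor (s \to \Box (s \land r))) \to r. Evaluate φ at each world:
  s0 (successors {s3, s4}): φ is false.
  s1 (successors {s4}): φ is true.
  s2 (successors {s0, s1}): φ is true.
  s3 (successors {s0}): φ is false.
  s4 (successors {s0, s2, s3}): φ is false.
For instance, at s3:
  At s3: s \lor (s \to \Box (s \land r)) is true, r is false, so (s \lor (s \to \Box (s \land r))) \to r is false.
    At s3: s is true, s \to \Box (s \land r) is false, so s \lor (s \to \Box (s \land r)) is true.
      At s3: s is true, \Box (s \land r) is false, so s \to \Box (s \land r) is false.
Satisfying worlds: {s1, s2}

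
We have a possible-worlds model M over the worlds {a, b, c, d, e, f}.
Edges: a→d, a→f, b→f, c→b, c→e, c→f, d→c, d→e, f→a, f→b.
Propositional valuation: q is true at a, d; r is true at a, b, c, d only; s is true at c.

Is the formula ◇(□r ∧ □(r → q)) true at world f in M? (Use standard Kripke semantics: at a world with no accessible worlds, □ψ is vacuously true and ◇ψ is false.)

No

At f: ◇(□r ∧ □(r → q)) requires □r ∧ □(r → q) at some successor in {a, b}.
  At a: □r ∧ □(r → q) is false.
  At b: □r ∧ □(r → q) is false.
So ◇(□r ∧ □(r → q)) is false at f.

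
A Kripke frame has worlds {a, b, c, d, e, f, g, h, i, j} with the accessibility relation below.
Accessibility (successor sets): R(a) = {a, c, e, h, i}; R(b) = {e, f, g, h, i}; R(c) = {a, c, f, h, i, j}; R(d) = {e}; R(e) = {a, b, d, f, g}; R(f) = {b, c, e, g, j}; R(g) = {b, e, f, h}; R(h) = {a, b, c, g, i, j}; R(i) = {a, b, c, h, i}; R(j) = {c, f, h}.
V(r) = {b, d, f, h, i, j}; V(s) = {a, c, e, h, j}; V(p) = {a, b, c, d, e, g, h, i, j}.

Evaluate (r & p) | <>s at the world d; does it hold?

At d: r & p is true, <>s is true, so (r & p) | <>s is true.
  At d: <>s requires s at some successor in {e}.
    s holds at e, so <>s is true at d.

Yes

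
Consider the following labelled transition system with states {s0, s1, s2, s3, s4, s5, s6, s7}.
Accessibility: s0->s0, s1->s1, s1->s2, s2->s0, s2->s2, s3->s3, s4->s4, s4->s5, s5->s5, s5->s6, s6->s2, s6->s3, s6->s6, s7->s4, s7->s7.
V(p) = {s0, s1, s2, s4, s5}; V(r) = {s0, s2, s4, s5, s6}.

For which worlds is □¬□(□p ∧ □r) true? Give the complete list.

s3, s4, s5, s7

Let φ = □¬□(□p ∧ □r). Evaluate φ at each world:
  s0 (successors {s0}): φ is false.
  s1 (successors {s1, s2}): φ is false.
  s2 (successors {s0, s2}): φ is false.
  s3 (successors {s3}): φ is true.
  s4 (successors {s4, s5}): φ is true.
  s5 (successors {s5, s6}): φ is true.
  s6 (successors {s2, s3, s6}): φ is false.
  s7 (successors {s4, s7}): φ is true.
For instance, at s2:
  At s2: □¬□(□p ∧ □r) requires ¬□(□p ∧ □r) at every successor {s0, s2}.
    ¬□(□p ∧ □r) fails at s0, so □¬□(□p ∧ □r) is false at s2.
      At s0: □(□p ∧ □r) is true, so ¬□(□p ∧ □r) is false.
Satisfying worlds: {s3, s4, s5, s7}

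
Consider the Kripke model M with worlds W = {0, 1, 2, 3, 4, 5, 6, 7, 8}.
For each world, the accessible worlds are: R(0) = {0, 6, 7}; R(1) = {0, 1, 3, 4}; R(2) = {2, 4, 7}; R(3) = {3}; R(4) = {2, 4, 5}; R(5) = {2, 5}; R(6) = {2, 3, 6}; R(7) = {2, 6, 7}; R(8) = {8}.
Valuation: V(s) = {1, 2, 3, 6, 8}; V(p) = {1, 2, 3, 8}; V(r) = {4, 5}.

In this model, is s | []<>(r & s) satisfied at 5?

No

At 5: s is false, []<>(r & s) is false, so s | []<>(r & s) is false.
  At 5: []<>(r & s) requires <>(r & s) at every successor {2, 5}.
    <>(r & s) fails at 2, so []<>(r & s) is false at 5.
      At 2: <>(r & s) requires r & s at some successor in {2, 4, 7}.
        At 2: r & s is false.
        At 4: r & s is false.
        At 7: r & s is false.
      So <>(r & s) is false at 2.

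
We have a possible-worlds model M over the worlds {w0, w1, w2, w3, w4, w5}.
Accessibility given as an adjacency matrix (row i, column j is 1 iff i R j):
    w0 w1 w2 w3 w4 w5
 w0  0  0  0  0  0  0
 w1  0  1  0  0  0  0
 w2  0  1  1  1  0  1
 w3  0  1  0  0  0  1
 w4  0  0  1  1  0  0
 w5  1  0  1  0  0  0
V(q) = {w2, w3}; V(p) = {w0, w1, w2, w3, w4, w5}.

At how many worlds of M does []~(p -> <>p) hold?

1

Recall that []ψ holds at a world iff ψ holds at every accessible world, and <>ψ holds iff ψ holds at some accessible world.
Let φ = []~(p -> <>p). Evaluate φ at each world:
  w0 (successors ∅): φ is true.
  w1 (successors {w1}): φ is false.
  w2 (successors {w1, w2, w3, w5}): φ is false.
  w3 (successors {w1, w5}): φ is false.
  w4 (successors {w2, w3}): φ is false.
  w5 (successors {w0, w2}): φ is false.
For instance, at w4:
  At w4: []~(p -> <>p) requires ~(p -> <>p) at every successor {w2, w3}.
    ~(p -> <>p) fails at w2, so []~(p -> <>p) is false at w4.
      At w2: p -> <>p is true, so ~(p -> <>p) is false.
Satisfying worlds: {w0}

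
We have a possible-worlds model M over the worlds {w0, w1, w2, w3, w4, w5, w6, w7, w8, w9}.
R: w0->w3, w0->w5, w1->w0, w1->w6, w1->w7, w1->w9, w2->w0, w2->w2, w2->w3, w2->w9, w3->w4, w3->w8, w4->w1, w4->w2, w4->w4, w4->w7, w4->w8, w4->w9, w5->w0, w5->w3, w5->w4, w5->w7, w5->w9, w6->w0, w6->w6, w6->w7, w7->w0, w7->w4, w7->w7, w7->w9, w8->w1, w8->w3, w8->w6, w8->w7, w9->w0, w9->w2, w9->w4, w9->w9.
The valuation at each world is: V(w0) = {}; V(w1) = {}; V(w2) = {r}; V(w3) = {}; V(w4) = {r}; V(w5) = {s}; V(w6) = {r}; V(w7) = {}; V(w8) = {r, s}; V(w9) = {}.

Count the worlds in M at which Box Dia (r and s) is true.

0

Let φ = Box Dia (r and s). Evaluate φ at each world:
  w0 (successors {w3, w5}): φ is false.
  w1 (successors {w0, w6, w7, w9}): φ is false.
  w2 (successors {w0, w2, w3, w9}): φ is false.
  w3 (successors {w4, w8}): φ is false.
  w4 (successors {w1, w2, w4, w7, w8, w9}): φ is false.
  w5 (successors {w0, w3, w4, w7, w9}): φ is false.
  w6 (successors {w0, w6, w7}): φ is false.
  w7 (successors {w0, w4, w7, w9}): φ is false.
  w8 (successors {w1, w3, w6, w7}): φ is false.
  w9 (successors {w0, w2, w4, w9}): φ is false.
For instance, at w3:
  At w3: Box Dia (r and s) requires Dia (r and s) at every successor {w4, w8}.
    Dia (r and s) fails at w8, so Box Dia (r and s) is false at w3.
      At w8: Dia (r and s) requires r and s at some successor in {w1, w3, w6, w7}.
        At w1: r and s is false.
        At w3: r and s is false.
        At w6: r and s is false.
        At w7: r and s is false.
      So Dia (r and s) is false at w8.
Satisfying worlds: none.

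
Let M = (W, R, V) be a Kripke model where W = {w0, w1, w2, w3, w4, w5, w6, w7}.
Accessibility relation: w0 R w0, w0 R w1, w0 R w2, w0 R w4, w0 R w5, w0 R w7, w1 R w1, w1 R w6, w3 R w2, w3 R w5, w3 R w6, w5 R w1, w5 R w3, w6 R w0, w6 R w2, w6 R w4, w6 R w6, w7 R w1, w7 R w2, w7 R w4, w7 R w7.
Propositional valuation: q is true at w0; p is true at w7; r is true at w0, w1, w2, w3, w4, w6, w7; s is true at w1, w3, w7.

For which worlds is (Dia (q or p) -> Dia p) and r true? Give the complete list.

Let φ = (Dia (q or p) -> Dia p) and r. Evaluate φ at each world:
  w0 (successors {w0, w1, w2, w4, w5, w7}): φ is true.
  w1 (successors {w1, w6}): φ is true.
  w2 (successors ∅): φ is true.
  w3 (successors {w2, w5, w6}): φ is true.
  w4 (successors ∅): φ is true.
  w5 (successors {w1, w3}): φ is false.
  w6 (successors {w0, w2, w4, w6}): φ is false.
  w7 (successors {w1, w2, w4, w7}): φ is true.
For instance, at w1:
  At w1: Dia (q or p) -> Dia p is true, r is true, so (Dia (q or p) -> Dia p) and r is true.
    At w1: Dia (q or p) is false, Dia p is false, so Dia (q or p) -> Dia p is true.
      At w1: Dia (q or p) requires q or p at some successor in {w1, w6}.
        At w1: q or p is false.
        At w6: q or p is false.
      So Dia (q or p) is false at w1.
      At w1: Dia p requires p at some successor in {w1, w6}.
        At w1: p is false.
        At w6: p is false.
      So Dia p is false at w1.
Satisfying worlds: {w0, w1, w2, w3, w4, w7}

w0, w1, w2, w3, w4, w7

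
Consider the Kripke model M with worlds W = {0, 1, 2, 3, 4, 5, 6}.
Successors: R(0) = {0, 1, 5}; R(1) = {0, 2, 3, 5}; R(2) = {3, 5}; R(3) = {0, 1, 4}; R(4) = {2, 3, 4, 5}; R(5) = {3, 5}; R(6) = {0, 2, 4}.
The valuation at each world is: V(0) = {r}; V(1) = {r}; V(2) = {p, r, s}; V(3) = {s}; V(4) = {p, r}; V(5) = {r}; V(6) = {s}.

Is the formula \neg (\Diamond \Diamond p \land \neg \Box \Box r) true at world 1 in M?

At 1: \Diamond \Diamond p \land \neg \Box \Box r is true, so \neg (\Diamond \Diamond p \land \neg \Box \Box r) is false.
  At 1: \Diamond \Diamond p is true, \neg \Box \Box r is true, so \Diamond \Diamond p \land \neg \Box \Box r is true.
    At 1: \Diamond \Diamond p requires \Diamond p at some successor in {0, 2, 3, 5}.
      \Diamond p holds at 3, so \Diamond \Diamond p is true at 1.
    At 1: \Box \Box r is false, so \neg \Box \Box r is true.
      At 1: \Box \Box r requires \Box r at every successor {0, 2, 3, 5}.
        \Box r fails at 2, so \Box \Box r is false at 1.

No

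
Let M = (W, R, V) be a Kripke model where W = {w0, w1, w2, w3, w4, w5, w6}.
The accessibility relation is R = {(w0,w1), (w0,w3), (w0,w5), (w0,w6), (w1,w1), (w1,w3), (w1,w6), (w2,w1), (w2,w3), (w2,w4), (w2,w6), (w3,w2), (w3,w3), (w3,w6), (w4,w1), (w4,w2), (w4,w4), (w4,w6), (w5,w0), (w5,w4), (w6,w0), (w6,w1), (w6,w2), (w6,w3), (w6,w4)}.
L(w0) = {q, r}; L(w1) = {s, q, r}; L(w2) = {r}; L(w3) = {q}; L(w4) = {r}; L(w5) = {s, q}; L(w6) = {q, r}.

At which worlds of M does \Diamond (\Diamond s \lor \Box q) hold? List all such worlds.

Let φ = \Diamond (\Diamond s \lor \Box q). Evaluate φ at each world:
  w0 (successors {w1, w3, w5, w6}): φ is true.
  w1 (successors {w1, w3, w6}): φ is true.
  w2 (successors {w1, w3, w4, w6}): φ is true.
  w3 (successors {w2, w3, w6}): φ is true.
  w4 (successors {w1, w2, w4, w6}): φ is true.
  w5 (successors {w0, w4}): φ is true.
  w6 (successors {w0, w1, w2, w3, w4}): φ is true.
For instance, at w6:
  At w6: \Diamond (\Diamond s \lor \Box q) requires \Diamond s \lor \Box q at some successor in {w0, w1, w2, w3, w4}.
    \Diamond s \lor \Box q holds at w0, so \Diamond (\Diamond s \lor \Box q) is true at w6.
      At w0: \Diamond s is true, \Box q is true, so \Diamond s \lor \Box q is true.
Satisfying worlds: {w0, w1, w2, w3, w4, w5, w6}

w0, w1, w2, w3, w4, w5, w6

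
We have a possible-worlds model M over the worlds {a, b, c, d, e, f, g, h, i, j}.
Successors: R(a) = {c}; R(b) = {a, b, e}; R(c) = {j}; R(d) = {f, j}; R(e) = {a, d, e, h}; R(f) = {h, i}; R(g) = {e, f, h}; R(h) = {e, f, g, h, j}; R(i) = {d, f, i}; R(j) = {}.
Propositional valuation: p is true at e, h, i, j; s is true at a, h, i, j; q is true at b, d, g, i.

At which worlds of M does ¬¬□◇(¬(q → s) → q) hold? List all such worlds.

Recall that □ψ holds at a world iff ψ holds at every accessible world, and ◇ψ holds iff ψ holds at some accessible world.
Let φ = ¬¬□◇(¬(q → s) → q). Evaluate φ at each world:
  a (successors {c}): φ is true.
  b (successors {a, b, e}): φ is true.
  c (successors {j}): φ is false.
  d (successors {f, j}): φ is false.
  e (successors {a, d, e, h}): φ is true.
  f (successors {h, i}): φ is true.
  g (successors {e, f, h}): φ is true.
  h (successors {e, f, g, h, j}): φ is false.
  i (successors {d, f, i}): φ is true.
  j (successors ∅): φ is true.
For instance, at c:
  At c: ¬□◇(¬(q → s) → q) is true, so ¬¬□◇(¬(q → s) → q) is false.
    At c: □◇(¬(q → s) → q) is false, so ¬□◇(¬(q → s) → q) is true.
      At c: □◇(¬(q → s) → q) requires ◇(¬(q → s) → q) at every successor {j}.
        ◇(¬(q → s) → q) fails at j, so □◇(¬(q → s) → q) is false at c.
Satisfying worlds: {a, b, e, f, g, i, j}

a, b, e, f, g, i, j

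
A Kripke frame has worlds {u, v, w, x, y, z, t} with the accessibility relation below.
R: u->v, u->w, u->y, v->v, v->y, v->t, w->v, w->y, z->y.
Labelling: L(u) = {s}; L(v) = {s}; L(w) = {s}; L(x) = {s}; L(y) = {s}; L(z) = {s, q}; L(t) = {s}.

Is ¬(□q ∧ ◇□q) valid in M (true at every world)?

Let φ = ¬(□q ∧ ◇□q). Evaluate φ at each world:
  u (successors {v, w, y}): φ is true.
  v (successors {v, y, t}): φ is true.
  w (successors {v, y}): φ is true.
  x (successors ∅): φ is true.
  y (successors ∅): φ is true.
  z (successors {y}): φ is true.
  t (successors ∅): φ is true.
For instance, at w:
  At w: □q ∧ ◇□q is false, so ¬(□q ∧ ◇□q) is true.
    At w: □q is false, ◇□q is true, so □q ∧ ◇□q is false.
      At w: □q requires q at every successor {v, y}.
        q fails at v, so □q is false at w.
      At w: ◇□q requires □q at some successor in {v, y}.
        □q holds at y, so ◇□q is true at w.

Yes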